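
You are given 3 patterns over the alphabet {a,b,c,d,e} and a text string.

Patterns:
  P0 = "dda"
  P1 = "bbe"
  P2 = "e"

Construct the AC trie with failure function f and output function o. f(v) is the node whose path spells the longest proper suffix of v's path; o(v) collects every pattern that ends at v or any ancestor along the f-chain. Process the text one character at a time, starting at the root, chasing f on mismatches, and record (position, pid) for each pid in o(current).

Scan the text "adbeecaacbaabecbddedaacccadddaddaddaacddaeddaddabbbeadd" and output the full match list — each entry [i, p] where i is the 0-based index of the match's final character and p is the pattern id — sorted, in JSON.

Build:
Trie (insert patterns):
  0='ε' goto b→4 d→1 e→7
  1='d' goto d→2
  2='dd' goto a→3
  3='dda' goto ·  [P0 ends]
  4='b' goto b→5
  5='bb' goto e→6
  6='bbe' goto ·  [P1 ends]
  7='e' goto ·  [P2 ends]

Failure links (BFS by depth):
  n1('d'): parent n0 fail=0; on 'd' 0 → fail=0;  out ∅∪∅=∅
  n4('b'): parent n0 fail=0; on 'b' 0 → fail=0;  out ∅∪∅=∅
  n7('e'): parent n0 fail=0; on 'e' 0 → fail=0;  out {2}∪∅={2}
  n2('dd'): parent n1 fail=0; on 'd' 0 → fail=1;  out ∅∪∅=∅
  n5('bb'): parent n4 fail=0; on 'b' 0 → fail=4;  out ∅∪∅=∅
  n3('dda'): parent n2 fail=1; on 'a' 1→0 → fail=0;  out {0}∪∅={0}
  n6('bbe'): parent n5 fail=4; on 'e' 4→0 → fail=7;  out {1}∪{2}={1,2}

Text stream:
[0] read 'a'  n0⇒n0
[1] read 'd'  n0⇒n1
[2] read 'b'  n1⇒n4 ·f
[3] read 'e'  n4⇒n7 ·f  emit P2@[3:3]
[4] read 'e'  n7⇒n7 ·f  emit P2@[4:4]
[5] read 'c'  n7⇒n0 ·f
[6] read 'a'  n0⇒n0
[7] read 'a'  n0⇒n0
[8] read 'c'  n0⇒n0
[9] read 'b'  n0⇒n4
[10] read 'a'  n4⇒n0 ·f
[11] read 'a'  n0⇒n0
[12] read 'b'  n0⇒n4
[13] read 'e'  n4⇒n7 ·f  emit P2@[13:13]
[14] read 'c'  n7⇒n0 ·f
[15] read 'b'  n0⇒n4
[16] read 'd'  n4⇒n1 ·f
[17] read 'd'  n1⇒n2
[18] read 'e'  n2⇒n7 ·f  emit P2@[18:18]
[19] read 'd'  n7⇒n1 ·f
[20] read 'a'  n1⇒n0 ·f
[21] read 'a'  n0⇒n0
[22] read 'c'  n0⇒n0
[23] read 'c'  n0⇒n0
[24] read 'c'  n0⇒n0
[25] read 'a'  n0⇒n0
[26] read 'd'  n0⇒n1
[27] read 'd'  n1⇒n2
[28] read 'd'  n2⇒n2 ·f
[29] read 'a'  n2⇒n3  emit P0@[27:29]
[30] read 'd'  n3⇒n1 ·f
[31] read 'd'  n1⇒n2
[32] read 'a'  n2⇒n3  emit P0@[30:32]
[33] read 'd'  n3⇒n1 ·f
[34] read 'd'  n1⇒n2
[35] read 'a'  n2⇒n3  emit P0@[33:35]
[36] read 'a'  n3⇒n0 ·f
[37] read 'c'  n0⇒n0
[38] read 'd'  n0⇒n1
[39] read 'd'  n1⇒n2
[40] read 'a'  n2⇒n3  emit P0@[38:40]
[41] read 'e'  n3⇒n7 ·f  emit P2@[41:41]
[42] read 'd'  n7⇒n1 ·f
[43] read 'd'  n1⇒n2
[44] read 'a'  n2⇒n3  emit P0@[42:44]
[45] read 'd'  n3⇒n1 ·f
[46] read 'd'  n1⇒n2
[47] read 'a'  n2⇒n3  emit P0@[45:47]
[48] read 'b'  n3⇒n4 ·f
[49] read 'b'  n4⇒n5
[50] read 'b'  n5⇒n5 ·f
[51] read 'e'  n5⇒n6  emit P1@[49:51],P2@[51:51]
[52] read 'a'  n6⇒n0 ·f
[53] read 'd'  n0⇒n1
[54] read 'd'  n1⇒n2

Matches: [[3,2],[4,2],[13,2],[18,2],[29,0],[32,0],[35,0],[40,0],[41,2],[44,0],[47,0],[51,1],[51,2]]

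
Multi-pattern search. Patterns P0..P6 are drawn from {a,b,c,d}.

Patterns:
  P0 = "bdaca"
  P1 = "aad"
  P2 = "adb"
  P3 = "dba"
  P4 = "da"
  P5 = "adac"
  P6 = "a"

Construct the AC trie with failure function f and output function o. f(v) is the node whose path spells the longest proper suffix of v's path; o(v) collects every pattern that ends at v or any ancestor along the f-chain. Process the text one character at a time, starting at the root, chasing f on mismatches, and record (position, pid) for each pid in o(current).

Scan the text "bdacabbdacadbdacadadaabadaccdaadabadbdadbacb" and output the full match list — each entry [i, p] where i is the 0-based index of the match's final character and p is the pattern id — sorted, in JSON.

Build automaton:
Trie (insert patterns):
  n0 'ε': a→6 b→1 d→11
  n1 'b': d→2
  n2 'bd': a→3
  n3 'bda': c→4
  n4 'bdac': a→5
  n5 'bdaca': ·  ←P0
  n6 'a': a→7 d→9  ←P6
  n7 'aa': d→8
  n8 'aad': ·  ←P1
  n9 'ad': a→15 b→10
  n10 'adb': ·  ←P2
  n11 'd': a→14 b→12
  n12 'db': a→13
  n13 'dba': ·  ←P3
  n14 'da': ·  ←P4
  n15 'ada': c→16
  n16 'adac': ·  ←P5

Failure links (BFS by depth):
  fail(1) 'b': from fail(0)=0 chase 'b': 0 ⇒ 0;  out=∅∪out(0)=∅
  fail(6) 'a': from fail(0)=0 chase 'a': 0 ⇒ 0;  out={6}∪out(0)={6}
  fail(11) 'd': from fail(0)=0 chase 'd': 0 ⇒ 0;  out=∅∪out(0)=∅
  fail(2) 'bd': from fail(1)=0 chase 'd': 0 ⇒ 11;  out=∅∪out(11)=∅
  fail(7) 'aa': from fail(6)=0 chase 'a': 0 ⇒ 6;  out=∅∪out(6)={6}
  fail(9) 'ad': from fail(6)=0 chase 'd': 0 ⇒ 11;  out=∅∪out(11)=∅
  fail(12) 'db': from fail(11)=0 chase 'b': 0 ⇒ 1;  out=∅∪out(1)=∅
  fail(14) 'da': from fail(11)=0 chase 'a': 0 ⇒ 6;  out={4}∪out(6)={4,6}
  fail(3) 'bda': from fail(2)=11 chase 'a': 11 ⇒ 14;  out=∅∪out(14)={4,6}
  fail(8) 'aad': from fail(7)=6 chase 'd': 6 ⇒ 9;  out={1}∪out(9)={1}
  fail(10) 'adb': from fail(9)=11 chase 'b': 11 ⇒ 12;  out={2}∪out(12)={2}
  fail(13) 'dba': from fail(12)=1 chase 'a': 1→0 ⇒ 6;  out={3}∪out(6)={3,6}
  fail(15) 'ada': from fail(9)=11 chase 'a': 11 ⇒ 14;  out=∅∪out(14)={4,6}
  fail(4) 'bdac': from fail(3)=14 chase 'c': 14→6→0 ⇒ 0;  out=∅∪out(0)=∅
  fail(16) 'adac': from fail(15)=14 chase 'c': 14→6→0 ⇒ 0;  out={5}∪out(0)={5}
  fail(5) 'bdaca': from fail(4)=0 chase 'a': 0 ⇒ 6;  out={0}∪out(6)={0,6}

Text stream:
i=0 'b': node 0→1
i=1 'd': node 1→2
i=2 'a': node 2→3  ** P4@[1:2],P6@[2:2]
i=3 'c': node 3→4
i=4 'a': node 4→5  ** P0@[0:4],P6@[4:4]
i=5 'b': node 5→1 (fail-walked)
i=6 'b': node 1→1 (fail-walked)
i=7 'd': node 1→2
i=8 'a': node 2→3  ** P4@[7:8],P6@[8:8]
i=9 'c': node 3→4
i=10 'a': node 4→5  ** P0@[6:10],P6@[10:10]
i=11 'd': node 5→9 (fail-walked)
i=12 'b': node 9→10  ** P2@[10:12]
i=13 'd': node 10→2 (fail-walked)
i=14 'a': node 2→3  ** P4@[13:14],P6@[14:14]
i=15 'c': node 3→4
i=16 'a': node 4→5  ** P0@[12:16],P6@[16:16]
i=17 'd': node 5→9 (fail-walked)
i=18 'a': node 9→15  ** P4@[17:18],P6@[18:18]
i=19 'd': node 15→9 (fail-walked)
i=20 'a': node 9→15  ** P4@[19:20],P6@[20:20]
i=21 'a': node 15→7 (fail-walked)  ** P6@[21:21]
i=22 'b': node 7→1 (fail-walked)
i=23 'a': node 1→6 (fail-walked)  ** P6@[23:23]
i=24 'd': node 6→9
i=25 'a': node 9→15  ** P4@[24:25],P6@[25:25]
i=26 'c': node 15→16  ** P5@[23:26]
i=27 'c': node 16→0 (fail-walked)
i=28 'd': node 0→11
i=29 'a': node 11→14  ** P4@[28:29],P6@[29:29]
i=30 'a': node 14→7 (fail-walked)  ** P6@[30:30]
i=31 'd': node 7→8  ** P1@[29:31]
i=32 'a': node 8→15 (fail-walked)  ** P4@[31:32],P6@[32:32]
i=33 'b': node 15→1 (fail-walked)
i=34 'a': node 1→6 (fail-walked)  ** P6@[34:34]
i=35 'd': node 6→9
i=36 'b': node 9→10  ** P2@[34:36]
i=37 'd': node 10→2 (fail-walked)
i=38 'a': node 2→3  ** P4@[37:38],P6@[38:38]
i=39 'd': node 3→9 (fail-walked)
i=40 'b': node 9→10  ** P2@[38:40]
i=41 'a': node 10→13 (fail-walked)  ** P3@[39:41],P6@[41:41]
i=42 'c': node 13→0 (fail-walked)
i=43 'b': node 0→1

Result: [[2,4],[2,6],[4,0],[4,6],[8,4],[8,6],[10,0],[10,6],[12,2],[14,4],[14,6],[16,0],[16,6],[18,4],[18,6],[20,4],[20,6],[21,6],[23,6],[25,4],[25,6],[26,5],[29,4],[29,6],[30,6],[31,1],[32,4],[32,6],[34,6],[36,2],[38,4],[38,6],[40,2],[41,3],[41,6]]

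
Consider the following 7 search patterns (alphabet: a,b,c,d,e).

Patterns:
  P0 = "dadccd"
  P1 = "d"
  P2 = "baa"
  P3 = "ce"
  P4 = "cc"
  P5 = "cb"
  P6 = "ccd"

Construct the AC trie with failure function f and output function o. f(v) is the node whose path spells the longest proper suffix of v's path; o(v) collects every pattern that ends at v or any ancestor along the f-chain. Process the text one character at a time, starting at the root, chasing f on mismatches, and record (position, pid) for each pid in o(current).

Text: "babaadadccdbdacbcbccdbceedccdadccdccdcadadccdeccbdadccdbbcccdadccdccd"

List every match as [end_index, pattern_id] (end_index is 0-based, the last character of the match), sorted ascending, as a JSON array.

Construct AC machine:
Trie (insert patterns):
  0='ε' goto b→7 c→10 d→1
  1='d' goto a→2  [P1 ends]
  2='da' goto d→3
  3='dad' goto c→4
  4='dadc' goto c→5
  5='dadcc' goto d→6
  6='dadccd' goto ·  [P0 ends]
  7='b' goto a→8
  8='ba' goto a→9
  9='baa' goto ·  [P2 ends]
  10='c' goto b→13 c→12 e→11
  11='ce' goto ·  [P3 ends]
  12='cc' goto d→14  [P4 ends]
  13='cb' goto ·  [P5 ends]
  14='ccd' goto ·  [P6 ends]

BFS fail/out derivation:
  fail(1) 'd': from fail(0)=0 chase 'd': 0 ⇒ 0;  out={1}∪out(0)={1}
  fail(7) 'b': from fail(0)=0 chase 'b': 0 ⇒ 0;  out=∅∪out(0)=∅
  fail(10) 'c': from fail(0)=0 chase 'c': 0 ⇒ 0;  out=∅∪out(0)=∅
  fail(2) 'da': from fail(1)=0 chase 'a': 0 ⇒ 0;  out=∅∪out(0)=∅
  fail(8) 'ba': from fail(7)=0 chase 'a': 0 ⇒ 0;  out=∅∪out(0)=∅
  fail(11) 'ce': from fail(10)=0 chase 'e': 0 ⇒ 0;  out={3}∪out(0)={3}
  fail(12) 'cc': from fail(10)=0 chase 'c': 0 ⇒ 10;  out={4}∪out(10)={4}
  fail(13) 'cb': from fail(10)=0 chase 'b': 0 ⇒ 7;  out={5}∪out(7)={5}
  fail(3) 'dad': from fail(2)=0 chase 'd': 0 ⇒ 1;  out=∅∪out(1)={1}
  fail(9) 'baa': from fail(8)=0 chase 'a': 0 ⇒ 0;  out={2}∪out(0)={2}
  fail(14) 'ccd': from fail(12)=10 chase 'd': 10→0 ⇒ 1;  out={6}∪out(1)={1,6}
  fail(4) 'dadc': from fail(3)=1 chase 'c': 1→0 ⇒ 10;  out=∅∪out(10)=∅
  fail(5) 'dadcc': from fail(4)=10 chase 'c': 10 ⇒ 12;  out=∅∪out(12)={4}
  fail(6) 'dadccd': from fail(5)=12 chase 'd': 12 ⇒ 14;  out={0}∪out(14)={0,1,6}

Text stream:
pos 0 'b': at 7
pos 1 'a': at 8
pos 2 'b': at 7 ·f
pos 3 'a': at 8
pos 4 'a': at 9  emit P2@[2:4]
pos 5 'd': at 1 ·f  emit P1@[5:5]
pos 6 'a': at 2
pos 7 'd': at 3  emit P1@[7:7]
pos 8 'c': at 4
pos 9 'c': at 5  emit P4@[8:9]
pos 10 'd': at 6  emit P0@[5:10],P1@[10:10],P6@[8:10]
pos 11 'b': at 7 ·f
pos 12 'd': at 1 ·f  emit P1@[12:12]
pos 13 'a': at 2
pos 14 'c': at 10 ·f
pos 15 'b': at 13  emit P5@[14:15]
pos 16 'c': at 10 ·f
pos 17 'b': at 13  emit P5@[16:17]
pos 18 'c': at 10 ·f
pos 19 'c': at 12  emit P4@[18:19]
pos 20 'd': at 14  emit P1@[20:20],P6@[18:20]
pos 21 'b': at 7 ·f
pos 22 'c': at 10 ·f
pos 23 'e': at 11  emit P3@[22:23]
pos 24 'e': at 0 ·f
pos 25 'd': at 1  emit P1@[25:25]
pos 26 'c': at 10 ·f
pos 27 'c': at 12  emit P4@[26:27]
pos 28 'd': at 14  emit P1@[28:28],P6@[26:28]
pos 29 'a': at 2 ·f
pos 30 'd': at 3  emit P1@[30:30]
pos 31 'c': at 4
pos 32 'c': at 5  emit P4@[31:32]
pos 33 'd': at 6  emit P0@[28:33],P1@[33:33],P6@[31:33]
pos 34 'c': at 10 ·f
pos 35 'c': at 12  emit P4@[34:35]
pos 36 'd': at 14  emit P1@[36:36],P6@[34:36]
pos 37 'c': at 10 ·f
pos 38 'a': at 0 ·f
pos 39 'd': at 1  emit P1@[39:39]
pos 40 'a': at 2
pos 41 'd': at 3  emit P1@[41:41]
pos 42 'c': at 4
pos 43 'c': at 5  emit P4@[42:43]
pos 44 'd': at 6  emit P0@[39:44],P1@[44:44],P6@[42:44]
pos 45 'e': at 0 ·f
pos 46 'c': at 10
pos 47 'c': at 12  emit P4@[46:47]
pos 48 'b': at 13 ·f  emit P5@[47:48]
pos 49 'd': at 1 ·f  emit P1@[49:49]
pos 50 'a': at 2
pos 51 'd': at 3  emit P1@[51:51]
pos 52 'c': at 4
pos 53 'c': at 5  emit P4@[52:53]
pos 54 'd': at 6  emit P0@[49:54],P1@[54:54],P6@[52:54]
pos 55 'b': at 7 ·f
pos 56 'b': at 7 ·f
pos 57 'c': at 10 ·f
pos 58 'c': at 12  emit P4@[57:58]
pos 59 'c': at 12 ·f  emit P4@[58:59]
pos 60 'd': at 14  emit P1@[60:60],P6@[58:60]
pos 61 'a': at 2 ·f
pos 62 'd': at 3  emit P1@[62:62]
pos 63 'c': at 4
pos 64 'c': at 5  emit P4@[63:64]
pos 65 'd': at 6  emit P0@[60:65],P1@[65:65],P6@[63:65]
pos 66 'c': at 10 ·f
pos 67 'c': at 12  emit P4@[66:67]
pos 68 'd': at 14  emit P1@[68:68],P6@[66:68]

All matches (sorted): [[4,2],[5,1],[7,1],[9,4],[10,0],[10,1],[10,6],[12,1],[15,5],[17,5],[19,4],[20,1],[20,6],[23,3],[25,1],[27,4],[28,1],[28,6],[30,1],[32,4],[33,0],[33,1],[33,6],[35,4],[36,1],[36,6],[39,1],[41,1],[43,4],[44,0],[44,1],[44,6],[47,4],[48,5],[49,1],[51,1],[53,4],[54,0],[54,1],[54,6],[58,4],[59,4],[60,1],[60,6],[62,1],[64,4],[65,0],[65,1],[65,6],[67,4],[68,1],[68,6]]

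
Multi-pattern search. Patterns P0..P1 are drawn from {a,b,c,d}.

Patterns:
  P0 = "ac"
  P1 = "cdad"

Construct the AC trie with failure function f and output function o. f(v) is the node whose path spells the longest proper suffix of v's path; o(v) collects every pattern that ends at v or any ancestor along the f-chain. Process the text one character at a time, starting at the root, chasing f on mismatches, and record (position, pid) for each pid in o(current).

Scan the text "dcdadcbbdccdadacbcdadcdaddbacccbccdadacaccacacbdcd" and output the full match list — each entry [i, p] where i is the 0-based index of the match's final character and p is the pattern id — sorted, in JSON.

Build automaton:
Trie (insert patterns):
  n0 'ε': a→1 c→3
  n1 'a': c→2
  n2 'ac': ·  ←P0
  n3 'c': d→4
  n4 'cd': a→5
  n5 'cda': d→6
  n6 'cdad': ·  ←P1

Failure links (BFS by depth):
  n1('a'): parent n0 fail=0; on 'a' 0 → fail=0;  out ∅∪∅=∅
  n3('c'): parent n0 fail=0; on 'c' 0 → fail=0;  out ∅∪∅=∅
  n2('ac'): parent n1 fail=0; on 'c' 0 → fail=3;  out {0}∪∅={0}
  n4('cd'): parent n3 fail=0; on 'd' 0 → fail=0;  out ∅∪∅=∅
  n5('cda'): parent n4 fail=0; on 'a' 0 → fail=1;  out ∅∪∅=∅
  n6('cdad'): parent n5 fail=1; on 'd' 1→0 → fail=0;  out {1}∪∅={1}

Text stream:
[0] read 'd'  n0⇒n0
[1] read 'c'  n0⇒n3
[2] read 'd'  n3⇒n4
[3] read 'a'  n4⇒n5
[4] read 'd'  n5⇒n6  ** P1@[1:4]
[5] read 'c'  n6⇒n3 ·f
[6] read 'b'  n3⇒n0 ·f
[7] read 'b'  n0⇒n0
[8] read 'd'  n0⇒n0
[9] read 'c'  n0⇒n3
[10] read 'c'  n3⇒n3 ·f
[11] read 'd'  n3⇒n4
[12] read 'a'  n4⇒n5
[13] read 'd'  n5⇒n6  ** P1@[10:13]
[14] read 'a'  n6⇒n1 ·f
[15] read 'c'  n1⇒n2  ** P0@[14:15]
[16] read 'b'  n2⇒n0 ·f
[17] read 'c'  n0⇒n3
[18] read 'd'  n3⇒n4
[19] read 'a'  n4⇒n5
[20] read 'd'  n5⇒n6  ** P1@[17:20]
[21] read 'c'  n6⇒n3 ·f
[22] read 'd'  n3⇒n4
[23] read 'a'  n4⇒n5
[24] read 'd'  n5⇒n6  ** P1@[21:24]
[25] read 'd'  n6⇒n0 ·f
[26] read 'b'  n0⇒n0
[27] read 'a'  n0⇒n1
[28] read 'c'  n1⇒n2  ** P0@[27:28]
[29] read 'c'  n2⇒n3 ·f
[30] read 'c'  n3⇒n3 ·f
[31] read 'b'  n3⇒n0 ·f
[32] read 'c'  n0⇒n3
[33] read 'c'  n3⇒n3 ·f
[34] read 'd'  n3⇒n4
[35] read 'a'  n4⇒n5
[36] read 'd'  n5⇒n6  ** P1@[33:36]
[37] read 'a'  n6⇒n1 ·f
[38] read 'c'  n1⇒n2  ** P0@[37:38]
[39] read 'a'  n2⇒n1 ·f
[40] read 'c'  n1⇒n2  ** P0@[39:40]
[41] read 'c'  n2⇒n3 ·f
[42] read 'a'  n3⇒n1 ·f
[43] read 'c'  n1⇒n2  ** P0@[42:43]
[44] read 'a'  n2⇒n1 ·f
[45] read 'c'  n1⇒n2  ** P0@[44:45]
[46] read 'b'  n2⇒n0 ·f
[47] read 'd'  n0⇒n0
[48] read 'c'  n0⇒n3
[49] read 'd'  n3⇒n4

Matches: [[4,1],[13,1],[15,0],[20,1],[24,1],[28,0],[36,1],[38,0],[40,0],[43,0],[45,0]]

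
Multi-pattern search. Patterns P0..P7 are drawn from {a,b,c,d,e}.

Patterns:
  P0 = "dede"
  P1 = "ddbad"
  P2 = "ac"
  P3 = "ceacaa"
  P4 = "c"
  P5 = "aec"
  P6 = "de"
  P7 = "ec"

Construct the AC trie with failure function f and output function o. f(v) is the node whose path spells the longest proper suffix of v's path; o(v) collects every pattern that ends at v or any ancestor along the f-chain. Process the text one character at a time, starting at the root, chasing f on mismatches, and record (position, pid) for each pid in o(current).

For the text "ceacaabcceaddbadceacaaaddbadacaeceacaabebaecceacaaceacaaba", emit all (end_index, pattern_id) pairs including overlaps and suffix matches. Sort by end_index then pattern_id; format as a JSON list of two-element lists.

Build automaton:
Trie nodes:
  n0 'ε': a→9 c→11 d→1 e→19
  n1 'd': d→5 e→2
  n2 'de': d→3  [P6 ends]
  n3 'ded': e→4
  n4 'dede': ·  [P0 ends]
  n5 'dd': b→6
  n6 'ddb': a→7
  n7 'ddba': d→8
  n8 'ddbad': ·  [P1 ends]
  n9 'a': c→10 e→17
  n10 'ac': ·  [P2 ends]
  n11 'c': e→12  [P4 ends]
  n12 'ce': a→13
  n13 'cea': c→14
  n14 'ceac': a→15
  n15 'ceaca': a→16
  n16 'ceacaa': ·  [P3 ends]
  n17 'ae': c→18
  n18 'aec': ·  [P5 ends]
  n19 'e': c→20
  n20 'ec': ·  [P7 ends]

Failure links (BFS by depth):
  fail(1) 'd': from fail(0)=0 chase 'd': 0 ⇒ 0;  out=∅∪out(0)=∅
  fail(9) 'a': from fail(0)=0 chase 'a': 0 ⇒ 0;  out=∅∪out(0)=∅
  fail(11) 'c': from fail(0)=0 chase 'c': 0 ⇒ 0;  out={4}∪out(0)={4}
  fail(19) 'e': from fail(0)=0 chase 'e': 0 ⇒ 0;  out=∅∪out(0)=∅
  fail(2) 'de': from fail(1)=0 chase 'e': 0 ⇒ 19;  out={6}∪out(19)={6}
  fail(5) 'dd': from fail(1)=0 chase 'd': 0 ⇒ 1;  out=∅∪out(1)=∅
  fail(10) 'ac': from fail(9)=0 chase 'c': 0 ⇒ 11;  out={2}∪out(11)={2,4}
  fail(12) 'ce': from fail(11)=0 chase 'e': 0 ⇒ 19;  out=∅∪out(19)=∅
  fail(17) 'ae': from fail(9)=0 chase 'e': 0 ⇒ 19;  out=∅∪out(19)=∅
  fail(20) 'ec': from fail(19)=0 chase 'c': 0 ⇒ 11;  out={7}∪out(11)={4,7}
  fail(3) 'ded': from fail(2)=19 chase 'd': 19→0 ⇒ 1;  out=∅∪out(1)=∅
  fail(6) 'ddb': from fail(5)=1 chase 'b': 1→0 ⇒ 0;  out=∅∪out(0)=∅
  fail(13) 'cea': from fail(12)=19 chase 'a': 19→0 ⇒ 9;  out=∅∪out(9)=∅
  fail(18) 'aec': from fail(17)=19 chase 'c': 19 ⇒ 20;  out={5}∪out(20)={4,5,7}
  fail(4) 'dede': from fail(3)=1 chase 'e': 1 ⇒ 2;  out={0}∪out(2)={0,6}
  fail(7) 'ddba': from fail(6)=0 chase 'a': 0 ⇒ 9;  out=∅∪out(9)=∅
  fail(14) 'ceac': from fail(13)=9 chase 'c': 9 ⇒ 10;  out=∅∪out(10)={2,4}
  fail(8) 'ddbad': from fail(7)=9 chase 'd': 9→0 ⇒ 1;  out={1}∪out(1)={1}
  fail(15) 'ceaca': from fail(14)=10 chase 'a': 10→11→0 ⇒ 9;  out=∅∪out(9)=∅
  fail(16) 'ceacaa': from fail(15)=9 chase 'a': 9→0 ⇒ 9;  out={3}∪out(9)={3}

Scan:
[0] read 'c'  n0⇒n11  → match P4@[0:0]
[1] read 'e'  n11⇒n12
[2] read 'a'  n12⇒n13
[3] read 'c'  n13⇒n14  → match P2@[2:3],P4@[3:3]
[4] read 'a'  n14⇒n15
[5] read 'a'  n15⇒n16  → match P3@[0:5]
[6] read 'b'  n16⇒n0 ·f
[7] read 'c'  n0⇒n11  → match P4@[7:7]
[8] read 'c'  n11⇒n11 ·f  → match P4@[8:8]
[9] read 'e'  n11⇒n12
[10] read 'a'  n12⇒n13
[11] read 'd'  n13⇒n1 ·f
[12] read 'd'  n1⇒n5
[13] read 'b'  n5⇒n6
[14] read 'a'  n6⇒n7
[15] read 'd'  n7⇒n8  → match P1@[11:15]
[16] read 'c'  n8⇒n11 ·f  → match P4@[16:16]
[17] read 'e'  n11⇒n12
[18] read 'a'  n12⇒n13
[19] read 'c'  n13⇒n14  → match P2@[18:19],P4@[19:19]
[20] read 'a'  n14⇒n15
[21] read 'a'  n15⇒n16  → match P3@[16:21]
[22] read 'a'  n16⇒n9 ·f
[23] read 'd'  n9⇒n1 ·f
[24] read 'd'  n1⇒n5
[25] read 'b'  n5⇒n6
[26] read 'a'  n6⇒n7
[27] read 'd'  n7⇒n8  → match P1@[23:27]
[28] read 'a'  n8⇒n9 ·f
[29] read 'c'  n9⇒n10  → match P2@[28:29],P4@[29:29]
[30] read 'a'  n10⇒n9 ·f
[31] read 'e'  n9⇒n17
[32] read 'c'  n17⇒n18  → match P4@[32:32],P5@[30:32],P7@[31:32]
[33] read 'e'  n18⇒n12 ·f
[34] read 'a'  n12⇒n13
[35] read 'c'  n13⇒n14  → match P2@[34:35],P4@[35:35]
[36] read 'a'  n14⇒n15
[37] read 'a'  n15⇒n16  → match P3@[32:37]
[38] read 'b'  n16⇒n0 ·f
[39] read 'e'  n0⇒n19
[40] read 'b'  n19⇒n0 ·f
[41] read 'a'  n0⇒n9
[42] read 'e'  n9⇒n17
[43] read 'c'  n17⇒n18  → match P4@[43:43],P5@[41:43],P7@[42:43]
[44] read 'c'  n18⇒n11 ·f  → match P4@[44:44]
[45] read 'e'  n11⇒n12
[46] read 'a'  n12⇒n13
[47] read 'c'  n13⇒n14  → match P2@[46:47],P4@[47:47]
[48] read 'a'  n14⇒n15
[49] read 'a'  n15⇒n16  → match P3@[44:49]
[50] read 'c'  n16⇒n10 ·f  → match P2@[49:50],P4@[50:50]
[51] read 'e'  n10⇒n12 ·f
[52] read 'a'  n12⇒n13
[53] read 'c'  n13⇒n14  → match P2@[52:53],P4@[53:53]
[54] read 'a'  n14⇒n15
[55] read 'a'  n15⇒n16  → match P3@[50:55]
[56] read 'b'  n16⇒n0 ·f
[57] read 'a'  n0⇒n9

Matches: [[0,4],[3,2],[3,4],[5,3],[7,4],[8,4],[15,1],[16,4],[19,2],[19,4],[21,3],[27,1],[29,2],[29,4],[32,4],[32,5],[32,7],[35,2],[35,4],[37,3],[43,4],[43,5],[43,7],[44,4],[47,2],[47,4],[49,3],[50,2],[50,4],[53,2],[53,4],[55,3]]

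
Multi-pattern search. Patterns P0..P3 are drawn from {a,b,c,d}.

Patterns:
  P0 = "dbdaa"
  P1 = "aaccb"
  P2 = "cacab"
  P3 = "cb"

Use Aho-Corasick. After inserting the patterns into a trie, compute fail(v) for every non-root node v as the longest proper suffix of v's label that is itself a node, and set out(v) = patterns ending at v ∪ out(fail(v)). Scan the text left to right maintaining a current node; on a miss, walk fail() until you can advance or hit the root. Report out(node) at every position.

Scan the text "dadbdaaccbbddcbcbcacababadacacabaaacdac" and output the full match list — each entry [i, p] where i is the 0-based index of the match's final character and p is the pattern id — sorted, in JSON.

Build automaton:
Trie nodes:
  n0 'ε': a→6 c→11 d→1
  n1 'd': b→2
  n2 'db': d→3
  n3 'dbd': a→4
  n4 'dbda': a→5
  n5 'dbdaa': ·  [P0 ends]
  n6 'a': a→7
  n7 'aa': c→8
  n8 'aac': c→9
  n9 'aacc': b→10
  n10 'aaccb': ·  [P1 ends]
  n11 'c': a→12 b→16
  n12 'ca': c→13
  n13 'cac': a→14
  n14 'caca': b→15
  n15 'cacab': ·  [P2 ends]
  n16 'cb': ·  [P3 ends]

Failure links (BFS by depth):
  fail(1) 'd': from fail(0)=0 chase 'd': 0 ⇒ 0;  out=∅∪out(0)=∅
  fail(6) 'a': from fail(0)=0 chase 'a': 0 ⇒ 0;  out=∅∪out(0)=∅
  fail(11) 'c': from fail(0)=0 chase 'c': 0 ⇒ 0;  out=∅∪out(0)=∅
  fail(2) 'db': from fail(1)=0 chase 'b': 0 ⇒ 0;  out=∅∪out(0)=∅
  fail(7) 'aa': from fail(6)=0 chase 'a': 0 ⇒ 6;  out=∅∪out(6)=∅
  fail(12) 'ca': from fail(11)=0 chase 'a': 0 ⇒ 6;  out=∅∪out(6)=∅
  fail(16) 'cb': from fail(11)=0 chase 'b': 0 ⇒ 0;  out={3}∪out(0)={3}
  fail(3) 'dbd': from fail(2)=0 chase 'd': 0 ⇒ 1;  out=∅∪out(1)=∅
  fail(8) 'aac': from fail(7)=6 chase 'c': 6→0 ⇒ 11;  out=∅∪out(11)=∅
  fail(13) 'cac': from fail(12)=6 chase 'c': 6→0 ⇒ 11;  out=∅∪out(11)=∅
  fail(4) 'dbda': from fail(3)=1 chase 'a': 1→0 ⇒ 6;  out=∅∪out(6)=∅
  fail(9) 'aacc': from fail(8)=11 chase 'c': 11→0 ⇒ 11;  out=∅∪out(11)=∅
  fail(14) 'caca': from fail(13)=11 chase 'a': 11 ⇒ 12;  out=∅∪out(12)=∅
  fail(5) 'dbdaa': from fail(4)=6 chase 'a': 6 ⇒ 7;  out={0}∪out(7)={0}
  fail(10) 'aaccb': from fail(9)=11 chase 'b': 11 ⇒ 16;  out={1}∪out(16)={1,3}
  fail(15) 'cacab': from fail(14)=12 chase 'b': 12→6→0 ⇒ 0;  out={2}∪out(0)={2}

Text stream:
i=0 'd': node 0→1
i=1 'a': node 1→6 (via fail)
i=2 'd': node 6→1 (via fail)
i=3 'b': node 1→2
i=4 'd': node 2→3
i=5 'a': node 3→4
i=6 'a': node 4→5  → match P0@[2:6]
i=7 'c': node 5→8 (via fail)
i=8 'c': node 8→9
i=9 'b': node 9→10  → match P1@[5:9],P3@[8:9]
i=10 'b': node 10→0 (via fail)
i=11 'd': node 0→1
i=12 'd': node 1→1 (via fail)
i=13 'c': node 1→11 (via fail)
i=14 'b': node 11→16  → match P3@[13:14]
i=15 'c': node 16→11 (via fail)
i=16 'b': node 11→16  → match P3@[15:16]
i=17 'c': node 16→11 (via fail)
i=18 'a': node 11→12
i=19 'c': node 12→13
i=20 'a': node 13→14
i=21 'b': node 14→15  → match P2@[17:21]
i=22 'a': node 15→6 (via fail)
i=23 'b': node 6→0 (via fail)
i=24 'a': node 0→6
i=25 'd': node 6→1 (via fail)
i=26 'a': node 1→6 (via fail)
i=27 'c': node 6→11 (via fail)
i=28 'a': node 11→12
i=29 'c': node 12→13
i=30 'a': node 13→14
i=31 'b': node 14→15  → match P2@[27:31]
i=32 'a': node 15→6 (via fail)
i=33 'a': node 6→7
i=34 'a': node 7→7 (via fail)
i=35 'c': node 7→8
i=36 'd': node 8→1 (via fail)
i=37 'a': node 1→6 (via fail)
i=38 'c': node 6→11 (via fail)

Result: [[6,0],[9,1],[9,3],[14,3],[16,3],[21,2],[31,2]]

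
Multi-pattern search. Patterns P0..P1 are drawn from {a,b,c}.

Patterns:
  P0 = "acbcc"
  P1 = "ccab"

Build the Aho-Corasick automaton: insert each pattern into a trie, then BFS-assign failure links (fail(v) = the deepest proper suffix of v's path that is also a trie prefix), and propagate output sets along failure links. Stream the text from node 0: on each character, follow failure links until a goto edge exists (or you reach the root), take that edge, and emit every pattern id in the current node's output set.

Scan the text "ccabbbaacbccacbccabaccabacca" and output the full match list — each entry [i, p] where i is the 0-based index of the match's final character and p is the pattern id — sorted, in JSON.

Construct AC machine:
Trie nodes:
  0='ε' goto a→1 c→6
  1='a' goto c→2
  2='ac' goto b→3
  3='acb' goto c→4
  4='acbc' goto c→5
  5='acbcc' goto ·  ←P0
  6='c' goto c→7
  7='cc' goto a→8
  8='cca' goto b→9
  9='ccab' goto ·  ←P1

BFS fail/out derivation:
  n1('a'): parent n0 fail=0; on 'a' 0 → fail=0;  out ∅∪∅=∅
  n6('c'): parent n0 fail=0; on 'c' 0 → fail=0;  out ∅∪∅=∅
  n2('ac'): parent n1 fail=0; on 'c' 0 → fail=6;  out ∅∪∅=∅
  n7('cc'): parent n6 fail=0; on 'c' 0 → fail=6;  out ∅∪∅=∅
  n3('acb'): parent n2 fail=6; on 'b' 6→0 → fail=0;  out ∅∪∅=∅
  n8('cca'): parent n7 fail=6; on 'a' 6→0 → fail=1;  out ∅∪∅=∅
  n4('acbc'): parent n3 fail=0; on 'c' 0 → fail=6;  out ∅∪∅=∅
  n9('ccab'): parent n8 fail=1; on 'b' 1→0 → fail=0;  out {1}∪∅={1}
  n5('acbcc'): parent n4 fail=6; on 'c' 6 → fail=7;  out {0}∪∅={0}

Text stream:
i=0 'c': node 0→6
i=1 'c': node 6→7
i=2 'a': node 7→8
i=3 'b': node 8→9  emit P1@[0:3]
i=4 'b': node 9→0 (via fail)
i=5 'b': node 0→0
i=6 'a': node 0→1
i=7 'a': node 1→1 (via fail)
i=8 'c': node 1→2
i=9 'b': node 2→3
i=10 'c': node 3→4
i=11 'c': node 4→5  emit P0@[7:11]
i=12 'a': node 5→8 (via fail)
i=13 'c': node 8→2 (via fail)
i=14 'b': node 2→3
i=15 'c': node 3→4
i=16 'c': node 4→5  emit P0@[12:16]
i=17 'a': node 5→8 (via fail)
i=18 'b': node 8→9  emit P1@[15:18]
i=19 'a': node 9→1 (via fail)
i=20 'c': node 1→2
i=21 'c': node 2→7 (via fail)
i=22 'a': node 7→8
i=23 'b': node 8→9  emit P1@[20:23]
i=24 'a': node 9→1 (via fail)
i=25 'c': node 1→2
i=26 'c': node 2→7 (via fail)
i=27 'a': node 7→8

Result: [[3,1],[11,0],[16,0],[18,1],[23,1]]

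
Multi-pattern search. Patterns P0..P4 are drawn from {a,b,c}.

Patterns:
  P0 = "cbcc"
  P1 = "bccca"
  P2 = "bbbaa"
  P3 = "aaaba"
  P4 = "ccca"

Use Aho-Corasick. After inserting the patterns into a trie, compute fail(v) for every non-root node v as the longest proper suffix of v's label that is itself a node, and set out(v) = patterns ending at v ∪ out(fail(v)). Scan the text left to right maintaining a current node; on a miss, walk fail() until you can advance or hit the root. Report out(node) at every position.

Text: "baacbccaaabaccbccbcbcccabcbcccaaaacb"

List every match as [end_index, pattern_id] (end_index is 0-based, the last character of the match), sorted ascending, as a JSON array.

Construct AC machine:
Trie nodes:
  0='ε' goto a→14 b→5 c→1
  1='c' goto b→2 c→19
  2='cb' goto c→3
  3='cbc' goto c→4
  4='cbcc' goto ·  [P0 ends]
  5='b' goto b→10 c→6
  6='bc' goto c→7
  7='bcc' goto c→8
  8='bccc' goto a→9
  9='bccca' goto ·  [P1 ends]
  10='bb' goto b→11
  11='bbb' goto a→12
  12='bbba' goto a→13
  13='bbbaa' goto ·  [P2 ends]
  14='a' goto a→15
  15='aa' goto a→16
  16='aaa' goto b→17
  17='aaab' goto a→18
  18='aaaba' goto ·  [P3 ends]
  19='cc' goto c→20
  20='ccc' goto a→21
  21='ccca' goto ·  [P4 ends]

Failure links (BFS by depth):
  n1('c'): parent n0 fail=0; on 'c' 0 → fail=0;  out ∅∪∅=∅
  n5('b'): parent n0 fail=0; on 'b' 0 → fail=0;  out ∅∪∅=∅
  n14('a'): parent n0 fail=0; on 'a' 0 → fail=0;  out ∅∪∅=∅
  n2('cb'): parent n1 fail=0; on 'b' 0 → fail=5;  out ∅∪∅=∅
  n6('bc'): parent n5 fail=0; on 'c' 0 → fail=1;  out ∅∪∅=∅
  n10('bb'): parent n5 fail=0; on 'b' 0 → fail=5;  out ∅∪∅=∅
  n15('aa'): parent n14 fail=0; on 'a' 0 → fail=14;  out ∅∪∅=∅
  n19('cc'): parent n1 fail=0; on 'c' 0 → fail=1;  out ∅∪∅=∅
  n3('cbc'): parent n2 fail=5; on 'c' 5 → fail=6;  out ∅∪∅=∅
  n7('bcc'): parent n6 fail=1; on 'c' 1 → fail=19;  out ∅∪∅=∅
  n11('bbb'): parent n10 fail=5; on 'b' 5 → fail=10;  out ∅∪∅=∅
  n16('aaa'): parent n15 fail=14; on 'a' 14 → fail=15;  out ∅∪∅=∅
  n20('ccc'): parent n19 fail=1; on 'c' 1 → fail=19;  out ∅∪∅=∅
  n4('cbcc'): parent n3 fail=6; on 'c' 6 → fail=7;  out {0}∪∅={0}
  n8('bccc'): parent n7 fail=19; on 'c' 19 → fail=20;  out ∅∪∅=∅
  n12('bbba'): parent n11 fail=10; on 'a' 10→5→0 → fail=14;  out ∅∪∅=∅
  n17('aaab'): parent n16 fail=15; on 'b' 15→14→0 → fail=5;  out ∅∪∅=∅
  n21('ccca'): parent n20 fail=19; on 'a' 19→1→0 → fail=14;  out {4}∪∅={4}
  n9('bccca'): parent n8 fail=20; on 'a' 20 → fail=21;  out {1}∪{4}={1,4}
  n13('bbbaa'): parent n12 fail=14; on 'a' 14 → fail=15;  out {2}∪∅={2}
  n18('aaaba'): parent n17 fail=5; on 'a' 5→0 → fail=14;  out {3}∪∅={3}

Run:
i=0 'b': node 0→5
i=1 'a': node 5→14 (fail-walked)
i=2 'a': node 14→15
i=3 'c': node 15→1 (fail-walked)
i=4 'b': node 1→2
i=5 'c': node 2→3
i=6 'c': node 3→4  ** P0@[3:6]
i=7 'a': node 4→14 (fail-walked)
i=8 'a': node 14→15
i=9 'a': node 15→16
i=10 'b': node 16→17
i=11 'a': node 17→18  ** P3@[7:11]
i=12 'c': node 18→1 (fail-walked)
i=13 'c': node 1→19
i=14 'b': node 19→2 (fail-walked)
i=15 'c': node 2→3
i=16 'c': node 3→4  ** P0@[13:16]
i=17 'b': node 4→2 (fail-walked)
i=18 'c': node 2→3
i=19 'b': node 3→2 (fail-walked)
i=20 'c': node 2→3
i=21 'c': node 3→4  ** P0@[18:21]
i=22 'c': node 4→8 (fail-walked)
i=23 'a': node 8→9  ** P1@[19:23],P4@[20:23]
i=24 'b': node 9→5 (fail-walked)
i=25 'c': node 5→6
i=26 'b': node 6→2 (fail-walked)
i=27 'c': node 2→3
i=28 'c': node 3→4  ** P0@[25:28]
i=29 'c': node 4→8 (fail-walked)
i=30 'a': node 8→9  ** P1@[26:30],P4@[27:30]
i=31 'a': node 9→15 (fail-walked)
i=32 'a': node 15→16
i=33 'a': node 16→16 (fail-walked)
i=34 'c': node 16→1 (fail-walked)
i=35 'b': node 1→2

All matches (sorted): [[6,0],[11,3],[16,0],[21,0],[23,1],[23,4],[28,0],[30,1],[30,4]]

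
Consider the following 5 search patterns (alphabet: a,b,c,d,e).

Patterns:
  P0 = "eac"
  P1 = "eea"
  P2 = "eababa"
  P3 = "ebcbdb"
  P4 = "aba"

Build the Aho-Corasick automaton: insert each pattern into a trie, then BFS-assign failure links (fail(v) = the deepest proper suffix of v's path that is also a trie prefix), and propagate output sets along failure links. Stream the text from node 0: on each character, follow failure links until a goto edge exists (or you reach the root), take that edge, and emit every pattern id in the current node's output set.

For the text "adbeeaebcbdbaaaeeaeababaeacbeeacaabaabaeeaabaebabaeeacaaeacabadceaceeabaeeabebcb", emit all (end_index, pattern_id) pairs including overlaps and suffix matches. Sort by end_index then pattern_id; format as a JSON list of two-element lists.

Build:
Trie nodes:
  0='ε' goto a→15 e→1
  1='e' goto a→2 b→10 e→4
  2='ea' goto b→6 c→3
  3='eac' goto ·  ←P0
  4='ee' goto a→5
  5='eea' goto ·  ←P1
  6='eab' goto a→7
  7='eaba' goto b→8
  8='eabab' goto a→9
  9='eababa' goto ·  ←P2
  10='eb' goto c→11
  11='ebc' goto b→12
  12='ebcb' goto d→13
  13='ebcbd' goto b→14
  14='ebcbdb' goto ·  ←P3
  15='a' goto b→16
  16='ab' goto a→17
  17='aba' goto ·  ←P4

Failure links (BFS by depth):
  n1('e'): parent n0 fail=0; on 'e' 0 → fail=0;  out ∅∪∅=∅
  n15('a'): parent n0 fail=0; on 'a' 0 → fail=0;  out ∅∪∅=∅
  n2('ea'): parent n1 fail=0; on 'a' 0 → fail=15;  out ∅∪∅=∅
  n4('ee'): parent n1 fail=0; on 'e' 0 → fail=1;  out ∅∪∅=∅
  n10('eb'): parent n1 fail=0; on 'b' 0 → fail=0;  out ∅∪∅=∅
  n16('ab'): parent n15 fail=0; on 'b' 0 → fail=0;  out ∅∪∅=∅
  n3('eac'): parent n2 fail=15; on 'c' 15→0 → fail=0;  out {0}∪∅={0}
  n5('eea'): parent n4 fail=1; on 'a' 1 → fail=2;  out {1}∪∅={1}
  n6('eab'): parent n2 fail=15; on 'b' 15 → fail=16;  out ∅∪∅=∅
  n11('ebc'): parent n10 fail=0; on 'c' 0 → fail=0;  out ∅∪∅=∅
  n17('aba'): parent n16 fail=0; on 'a' 0 → fail=15;  out {4}∪∅={4}
  n7('eaba'): parent n6 fail=16; on 'a' 16 → fail=17;  out ∅∪{4}={4}
  n12('ebcb'): parent n11 fail=0; on 'b' 0 → fail=0;  out ∅∪∅=∅
  n8('eabab'): parent n7 fail=17; on 'b' 17→15 → fail=16;  out ∅∪∅=∅
  n13('ebcbd'): parent n12 fail=0; on 'd' 0 → fail=0;  out ∅∪∅=∅
  n9('eababa'): parent n8 fail=16; on 'a' 16 → fail=17;  out {2}∪{4}={2,4}
  n14('ebcbdb'): parent n13 fail=0; on 'b' 0 → fail=0;  out {3}∪∅={3}

Run:
pos 0 'a': at 15
pos 1 'd': at 0 ·f
pos 2 'b': at 0
pos 3 'e': at 1
pos 4 'e': at 4
pos 5 'a': at 5  ** P1@[3:5]
pos 6 'e': at 1 ·f
pos 7 'b': at 10
pos 8 'c': at 11
pos 9 'b': at 12
pos 10 'd': at 13
pos 11 'b': at 14  ** P3@[6:11]
pos 12 'a': at 15 ·f
pos 13 'a': at 15 ·f
pos 14 'a': at 15 ·f
pos 15 'e': at 1 ·f
pos 16 'e': at 4
pos 17 'a': at 5  ** P1@[15:17]
pos 18 'e': at 1 ·f
pos 19 'a': at 2
pos 20 'b': at 6
pos 21 'a': at 7  ** P4@[19:21]
pos 22 'b': at 8
pos 23 'a': at 9  ** P2@[18:23],P4@[21:23]
pos 24 'e': at 1 ·f
pos 25 'a': at 2
pos 26 'c': at 3  ** P0@[24:26]
pos 27 'b': at 0 ·f
pos 28 'e': at 1
pos 29 'e': at 4
pos 30 'a': at 5  ** P1@[28:30]
pos 31 'c': at 3 ·f  ** P0@[29:31]
pos 32 'a': at 15 ·f
pos 33 'a': at 15 ·f
pos 34 'b': at 16
pos 35 'a': at 17  ** P4@[33:35]
pos 36 'a': at 15 ·f
pos 37 'b': at 16
pos 38 'a': at 17  ** P4@[36:38]
pos 39 'e': at 1 ·f
pos 40 'e': at 4
pos 41 'a': at 5  ** P1@[39:41]
pos 42 'a': at 15 ·f
pos 43 'b': at 16
pos 44 'a': at 17  ** P4@[42:44]
pos 45 'e': at 1 ·f
pos 46 'b': at 10
pos 47 'a': at 15 ·f
pos 48 'b': at 16
pos 49 'a': at 17  ** P4@[47:49]
pos 50 'e': at 1 ·f
pos 51 'e': at 4
pos 52 'a': at 5  ** P1@[50:52]
pos 53 'c': at 3 ·f  ** P0@[51:53]
pos 54 'a': at 15 ·f
pos 55 'a': at 15 ·f
pos 56 'e': at 1 ·f
pos 57 'a': at 2
pos 58 'c': at 3  ** P0@[56:58]
pos 59 'a': at 15 ·f
pos 60 'b': at 16
pos 61 'a': at 17  ** P4@[59:61]
pos 62 'd': at 0 ·f
pos 63 'c': at 0
pos 64 'e': at 1
pos 65 'a': at 2
pos 66 'c': at 3  ** P0@[64:66]
pos 67 'e': at 1 ·f
pos 68 'e': at 4
pos 69 'a': at 5  ** P1@[67:69]
pos 70 'b': at 6 ·f
pos 71 'a': at 7  ** P4@[69:71]
pos 72 'e': at 1 ·f
pos 73 'e': at 4
pos 74 'a': at 5  ** P1@[72:74]
pos 75 'b': at 6 ·f
pos 76 'e': at 1 ·f
pos 77 'b': at 10
pos 78 'c': at 11
pos 79 'b': at 12

Matches: [[5,1],[11,3],[17,1],[21,4],[23,2],[23,4],[26,0],[30,1],[31,0],[35,4],[38,4],[41,1],[44,4],[49,4],[52,1],[53,0],[58,0],[61,4],[66,0],[69,1],[71,4],[74,1]]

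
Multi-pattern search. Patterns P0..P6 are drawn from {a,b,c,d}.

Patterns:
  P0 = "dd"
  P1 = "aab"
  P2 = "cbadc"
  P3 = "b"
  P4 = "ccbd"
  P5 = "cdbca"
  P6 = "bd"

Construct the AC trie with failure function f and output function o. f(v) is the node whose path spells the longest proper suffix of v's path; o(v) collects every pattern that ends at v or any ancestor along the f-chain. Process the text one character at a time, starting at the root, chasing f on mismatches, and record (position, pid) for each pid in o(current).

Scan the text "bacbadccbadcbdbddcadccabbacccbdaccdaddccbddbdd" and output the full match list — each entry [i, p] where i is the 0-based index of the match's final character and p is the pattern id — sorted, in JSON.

Construct AC machine:
Trie (insert patterns):
  n0 'ε': a→3 b→11 c→6 d→1
  n1 'd': d→2
  n2 'dd': ·  [P0 ends]
  n3 'a': a→4
  n4 'aa': b→5
  n5 'aab': ·  [P1 ends]
  n6 'c': b→7 c→12 d→15
  n7 'cb': a→8
  n8 'cba': d→9
  n9 'cbad': c→10
  n10 'cbadc': ·  [P2 ends]
  n11 'b': d→19  [P3 ends]
  n12 'cc': b→13
  n13 'ccb': d→14
  n14 'ccbd': ·  [P4 ends]
  n15 'cd': b→16
  n16 'cdb': c→17
  n17 'cdbc': a→18
  n18 'cdbca': ·  [P5 ends]
  n19 'bd': ·  [P6 ends]

BFS fail/out derivation:
  n1('d'): parent n0 fail=0; on 'd' 0 → fail=0;  out ∅∪∅=∅
  n3('a'): parent n0 fail=0; on 'a' 0 → fail=0;  out ∅∪∅=∅
  n6('c'): parent n0 fail=0; on 'c' 0 → fail=0;  out ∅∪∅=∅
  n11('b'): parent n0 fail=0; on 'b' 0 → fail=0;  out {3}∪∅={3}
  n2('dd'): parent n1 fail=0; on 'd' 0 → fail=1;  out {0}∪∅={0}
  n4('aa'): parent n3 fail=0; on 'a' 0 → fail=3;  out ∅∪∅=∅
  n7('cb'): parent n6 fail=0; on 'b' 0 → fail=11;  out ∅∪{3}={3}
  n12('cc'): parent n6 fail=0; on 'c' 0 → fail=6;  out ∅∪∅=∅
  n15('cd'): parent n6 fail=0; on 'd' 0 → fail=1;  out ∅∪∅=∅
  n19('bd'): parent n11 fail=0; on 'd' 0 → fail=1;  out {6}∪∅={6}
  n5('aab'): parent n4 fail=3; on 'b' 3→0 → fail=11;  out {1}∪{3}={1,3}
  n8('cba'): parent n7 fail=11; on 'a' 11→0 → fail=3;  out ∅∪∅=∅
  n13('ccb'): parent n12 fail=6; on 'b' 6 → fail=7;  out ∅∪{3}={3}
  n16('cdb'): parent n15 fail=1; on 'b' 1→0 → fail=11;  out ∅∪{3}={3}
  n9('cbad'): parent n8 fail=3; on 'd' 3→0 → fail=1;  out ∅∪∅=∅
  n14('ccbd'): parent n13 fail=7; on 'd' 7→11 → fail=19;  out {4}∪{6}={4,6}
  n17('cdbc'): parent n16 fail=11; on 'c' 11→0 → fail=6;  out ∅∪∅=∅
  n10('cbadc'): parent n9 fail=1; on 'c' 1→0 → fail=6;  out {2}∪∅={2}
  n18('cdbca'): parent n17 fail=6; on 'a' 6→0 → fail=3;  out {5}∪∅={5}

Scan:
pos 0 'b': at 11  → match P3@[0:0]
pos 1 'a': at 3 (fail-walked)
pos 2 'c': at 6 (fail-walked)
pos 3 'b': at 7  → match P3@[3:3]
pos 4 'a': at 8
pos 5 'd': at 9
pos 6 'c': at 10  → match P2@[2:6]
pos 7 'c': at 12 (fail-walked)
pos 8 'b': at 13  → match P3@[8:8]
pos 9 'a': at 8 (fail-walked)
pos 10 'd': at 9
pos 11 'c': at 10  → match P2@[7:11]
pos 12 'b': at 7 (fail-walked)  → match P3@[12:12]
pos 13 'd': at 19 (fail-walked)  → match P6@[12:13]
pos 14 'b': at 11 (fail-walked)  → match P3@[14:14]
pos 15 'd': at 19  → match P6@[14:15]
pos 16 'd': at 2 (fail-walked)  → match P0@[15:16]
pos 17 'c': at 6 (fail-walked)
pos 18 'a': at 3 (fail-walked)
pos 19 'd': at 1 (fail-walked)
pos 20 'c': at 6 (fail-walked)
pos 21 'c': at 12
pos 22 'a': at 3 (fail-walked)
pos 23 'b': at 11 (fail-walked)  → match P3@[23:23]
pos 24 'b': at 11 (fail-walked)  → match P3@[24:24]
pos 25 'a': at 3 (fail-walked)
pos 26 'c': at 6 (fail-walked)
pos 27 'c': at 12
pos 28 'c': at 12 (fail-walked)
pos 29 'b': at 13  → match P3@[29:29]
pos 30 'd': at 14  → match P4@[27:30],P6@[29:30]
pos 31 'a': at 3 (fail-walked)
pos 32 'c': at 6 (fail-walked)
pos 33 'c': at 12
pos 34 'd': at 15 (fail-walked)
pos 35 'a': at 3 (fail-walked)
pos 36 'd': at 1 (fail-walked)
pos 37 'd': at 2  → match P0@[36:37]
pos 38 'c': at 6 (fail-walked)
pos 39 'c': at 12
pos 40 'b': at 13  → match P3@[40:40]
pos 41 'd': at 14  → match P4@[38:41],P6@[40:41]
pos 42 'd': at 2 (fail-walked)  → match P0@[41:42]
pos 43 'b': at 11 (fail-walked)  → match P3@[43:43]
pos 44 'd': at 19  → match P6@[43:44]
pos 45 'd': at 2 (fail-walked)  → match P0@[44:45]

Matches: [[0,3],[3,3],[6,2],[8,3],[11,2],[12,3],[13,6],[14,3],[15,6],[16,0],[23,3],[24,3],[29,3],[30,4],[30,6],[37,0],[40,3],[41,4],[41,6],[42,0],[43,3],[44,6],[45,0]]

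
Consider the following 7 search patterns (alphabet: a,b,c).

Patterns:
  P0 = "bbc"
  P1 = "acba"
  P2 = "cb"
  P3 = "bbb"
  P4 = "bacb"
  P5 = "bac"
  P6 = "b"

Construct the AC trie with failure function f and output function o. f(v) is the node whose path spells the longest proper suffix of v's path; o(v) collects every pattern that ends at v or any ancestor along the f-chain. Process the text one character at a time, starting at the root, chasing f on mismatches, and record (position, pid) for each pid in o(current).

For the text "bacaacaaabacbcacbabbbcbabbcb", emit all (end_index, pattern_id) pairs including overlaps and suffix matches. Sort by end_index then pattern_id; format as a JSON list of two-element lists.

Build automaton:
Trie (insert patterns):
  n0 'ε': a→4 b→1 c→8
  n1 'b': a→11 b→2  [P6 ends]
  n2 'bb': b→10 c→3
  n3 'bbc': ·  [P0 ends]
  n4 'a': c→5
  n5 'ac': b→6
  n6 'acb': a→7
  n7 'acba': ·  [P1 ends]
  n8 'c': b→9
  n9 'cb': ·  [P2 ends]
  n10 'bbb': ·  [P3 ends]
  n11 'ba': c→12
  n12 'bac': b→13  [P5 ends]
  n13 'bacb': ·  [P4 ends]

BFS fail/out derivation:
  n1('b'): parent n0 fail=0; on 'b' 0 → fail=0;  out {6}∪∅={6}
  n4('a'): parent n0 fail=0; on 'a' 0 → fail=0;  out ∅∪∅=∅
  n8('c'): parent n0 fail=0; on 'c' 0 → fail=0;  out ∅∪∅=∅
  n2('bb'): parent n1 fail=0; on 'b' 0 → fail=1;  out ∅∪{6}={6}
  n5('ac'): parent n4 fail=0; on 'c' 0 → fail=8;  out ∅∪∅=∅
  n9('cb'): parent n8 fail=0; on 'b' 0 → fail=1;  out {2}∪{6}={2,6}
  n11('ba'): parent n1 fail=0; on 'a' 0 → fail=4;  out ∅∪∅=∅
  n3('bbc'): parent n2 fail=1; on 'c' 1→0 → fail=8;  out {0}∪∅={0}
  n6('acb'): parent n5 fail=8; on 'b' 8 → fail=9;  out ∅∪{2,6}={2,6}
  n10('bbb'): parent n2 fail=1; on 'b' 1 → fail=2;  out {3}∪{6}={3,6}
  n12('bac'): parent n11 fail=4; on 'c' 4 → fail=5;  out {5}∪∅={5}
  n7('acba'): parent n6 fail=9; on 'a' 9→1 → fail=11;  out {1}∪∅={1}
  n13('bacb'): parent n12 fail=5; on 'b' 5 → fail=6;  out {4}∪{2,6}={2,4,6}

Text stream:
i=0 'b': node 0→1  ** P6@[0:0]
i=1 'a': node 1→11
i=2 'c': node 11→12  ** P5@[0:2]
i=3 'a': node 12→4 (fail-walked)
i=4 'a': node 4→4 (fail-walked)
i=5 'c': node 4→5
i=6 'a': node 5→4 (fail-walked)
i=7 'a': node 4→4 (fail-walked)
i=8 'a': node 4→4 (fail-walked)
i=9 'b': node 4→1 (fail-walked)  ** P6@[9:9]
i=10 'a': node 1→11
i=11 'c': node 11→12  ** P5@[9:11]
i=12 'b': node 12→13  ** P2@[11:12],P4@[9:12],P6@[12:12]
i=13 'c': node 13→8 (fail-walked)
i=14 'a': node 8→4 (fail-walked)
i=15 'c': node 4→5
i=16 'b': node 5→6  ** P2@[15:16],P6@[16:16]
i=17 'a': node 6→7  ** P1@[14:17]
i=18 'b': node 7→1 (fail-walked)  ** P6@[18:18]
i=19 'b': node 1→2  ** P6@[19:19]
i=20 'b': node 2→10  ** P3@[18:20],P6@[20:20]
i=21 'c': node 10→3 (fail-walked)  ** P0@[19:21]
i=22 'b': node 3→9 (fail-walked)  ** P2@[21:22],P6@[22:22]
i=23 'a': node 9→11 (fail-walked)
i=24 'b': node 11→1 (fail-walked)  ** P6@[24:24]
i=25 'b': node 1→2  ** P6@[25:25]
i=26 'c': node 2→3  ** P0@[24:26]
i=27 'b': node 3→9 (fail-walked)  ** P2@[26:27],P6@[27:27]

All matches (sorted): [[0,6],[2,5],[9,6],[11,5],[12,2],[12,4],[12,6],[16,2],[16,6],[17,1],[18,6],[19,6],[20,3],[20,6],[21,0],[22,2],[22,6],[24,6],[25,6],[26,0],[27,2],[27,6]]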